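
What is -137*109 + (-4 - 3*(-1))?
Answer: -14934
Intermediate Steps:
-137*109 + (-4 - 3*(-1)) = -14933 + (-4 + 3) = -14933 - 1 = -14934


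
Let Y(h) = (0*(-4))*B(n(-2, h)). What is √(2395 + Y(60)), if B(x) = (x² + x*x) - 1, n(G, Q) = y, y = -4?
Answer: √2395 ≈ 48.939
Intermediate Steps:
n(G, Q) = -4
B(x) = -1 + 2*x² (B(x) = (x² + x²) - 1 = 2*x² - 1 = -1 + 2*x²)
Y(h) = 0 (Y(h) = (0*(-4))*(-1 + 2*(-4)²) = 0*(-1 + 2*16) = 0*(-1 + 32) = 0*31 = 0)
√(2395 + Y(60)) = √(2395 + 0) = √2395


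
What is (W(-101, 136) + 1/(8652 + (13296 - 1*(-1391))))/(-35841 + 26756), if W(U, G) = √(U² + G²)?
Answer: -1/212034815 - √28697/9085 ≈ -0.018646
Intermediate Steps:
W(U, G) = √(G² + U²)
(W(-101, 136) + 1/(8652 + (13296 - 1*(-1391))))/(-35841 + 26756) = (√(136² + (-101)²) + 1/(8652 + (13296 - 1*(-1391))))/(-35841 + 26756) = (√(18496 + 10201) + 1/(8652 + (13296 + 1391)))/(-9085) = (√28697 + 1/(8652 + 14687))*(-1/9085) = (√28697 + 1/23339)*(-1/9085) = (1/23339 + √28697)*(-1/9085) = -1/212034815 - √28697/9085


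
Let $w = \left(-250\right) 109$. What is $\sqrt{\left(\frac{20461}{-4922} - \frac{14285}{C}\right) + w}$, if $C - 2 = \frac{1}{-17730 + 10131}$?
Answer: $\frac{i \sqrt{192451418334655641798}}{74799634} \approx 185.46 i$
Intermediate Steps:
$C = \frac{15197}{7599}$ ($C = 2 + \frac{1}{-17730 + 10131} = 2 + \frac{1}{-7599} = 2 - \frac{1}{7599} = \frac{15197}{7599} \approx 1.9999$)
$w = -27250$
$\sqrt{\left(\frac{20461}{-4922} - \frac{14285}{C}\right) + w} = \sqrt{\left(\frac{20461}{-4922} - \frac{14285}{\frac{15197}{7599}}\right) - 27250} = \sqrt{\left(20461 \left(- \frac{1}{4922}\right) - \frac{108551715}{15197}\right) - 27250} = \sqrt{\left(- \frac{20461}{4922} - \frac{108551715}{15197}\right) - 27250} = \sqrt{- \frac{534602487047}{74799634} - 27250} = \sqrt{- \frac{2572892513547}{74799634}} = \frac{i \sqrt{192451418334655641798}}{74799634}$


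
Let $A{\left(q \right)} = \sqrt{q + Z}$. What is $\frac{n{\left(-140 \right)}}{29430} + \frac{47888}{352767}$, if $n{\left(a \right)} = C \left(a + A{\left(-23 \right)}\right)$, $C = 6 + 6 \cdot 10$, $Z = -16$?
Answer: $- \frac{20558036}{115354809} + \frac{11 i \sqrt{39}}{4905} \approx -0.17822 + 0.014005 i$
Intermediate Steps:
$A{\left(q \right)} = \sqrt{-16 + q}$ ($A{\left(q \right)} = \sqrt{q - 16} = \sqrt{-16 + q}$)
$C = 66$ ($C = 6 + 60 = 66$)
$n{\left(a \right)} = 66 a + 66 i \sqrt{39}$ ($n{\left(a \right)} = 66 \left(a + \sqrt{-16 - 23}\right) = 66 \left(a + \sqrt{-39}\right) = 66 \left(a + i \sqrt{39}\right) = 66 a + 66 i \sqrt{39}$)
$\frac{n{\left(-140 \right)}}{29430} + \frac{47888}{352767} = \frac{66 \left(-140\right) + 66 i \sqrt{39}}{29430} + \frac{47888}{352767} = \left(-9240 + 66 i \sqrt{39}\right) \frac{1}{29430} + 47888 \cdot \frac{1}{352767} = \left(- \frac{308}{981} + \frac{11 i \sqrt{39}}{4905}\right) + \frac{47888}{352767} = - \frac{20558036}{115354809} + \frac{11 i \sqrt{39}}{4905}$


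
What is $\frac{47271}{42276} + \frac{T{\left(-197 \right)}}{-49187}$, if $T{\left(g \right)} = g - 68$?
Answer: $\frac{778773939}{693143204} \approx 1.1235$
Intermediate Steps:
$T{\left(g \right)} = -68 + g$ ($T{\left(g \right)} = g - 68 = -68 + g$)
$\frac{47271}{42276} + \frac{T{\left(-197 \right)}}{-49187} = \frac{47271}{42276} + \frac{-68 - 197}{-49187} = 47271 \cdot \frac{1}{42276} - - \frac{265}{49187} = \frac{15757}{14092} + \frac{265}{49187} = \frac{778773939}{693143204}$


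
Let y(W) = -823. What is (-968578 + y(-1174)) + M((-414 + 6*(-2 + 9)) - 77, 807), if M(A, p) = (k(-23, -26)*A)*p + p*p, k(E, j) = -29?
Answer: 10189795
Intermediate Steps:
M(A, p) = p² - 29*A*p (M(A, p) = (-29*A)*p + p*p = -29*A*p + p² = p² - 29*A*p)
(-968578 + y(-1174)) + M((-414 + 6*(-2 + 9)) - 77, 807) = (-968578 - 823) + 807*(807 - 29*((-414 + 6*(-2 + 9)) - 77)) = -969401 + 807*(807 - 29*((-414 + 6*7) - 77)) = -969401 + 807*(807 - 29*((-414 + 42) - 77)) = -969401 + 807*(807 - 29*(-372 - 77)) = -969401 + 807*(807 - 29*(-449)) = -969401 + 807*(807 + 13021) = -969401 + 807*13828 = -969401 + 11159196 = 10189795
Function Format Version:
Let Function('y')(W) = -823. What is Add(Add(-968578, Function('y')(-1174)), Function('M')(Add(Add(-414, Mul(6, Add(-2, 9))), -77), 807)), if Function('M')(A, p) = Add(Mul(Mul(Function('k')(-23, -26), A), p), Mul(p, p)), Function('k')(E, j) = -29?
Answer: 10189795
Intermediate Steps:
Function('M')(A, p) = Add(Pow(p, 2), Mul(-29, A, p)) (Function('M')(A, p) = Add(Mul(Mul(-29, A), p), Mul(p, p)) = Add(Mul(-29, A, p), Pow(p, 2)) = Add(Pow(p, 2), Mul(-29, A, p)))
Add(Add(-968578, Function('y')(-1174)), Function('M')(Add(Add(-414, Mul(6, Add(-2, 9))), -77), 807)) = Add(Add(-968578, -823), Mul(807, Add(807, Mul(-29, Add(Add(-414, Mul(6, Add(-2, 9))), -77))))) = Add(-969401, Mul(807, Add(807, Mul(-29, Add(Add(-414, Mul(6, 7)), -77))))) = Add(-969401, Mul(807, Add(807, Mul(-29, Add(Add(-414, 42), -77))))) = Add(-969401, Mul(807, Add(807, Mul(-29, Add(-372, -77))))) = Add(-969401, Mul(807, Add(807, Mul(-29, -449)))) = Add(-969401, Mul(807, Add(807, 13021))) = Add(-969401, Mul(807, 13828)) = Add(-969401, 11159196) = 10189795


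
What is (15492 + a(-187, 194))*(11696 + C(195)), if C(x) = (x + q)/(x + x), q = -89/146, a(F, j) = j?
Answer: 5223427184503/28470 ≈ 1.8347e+8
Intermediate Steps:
q = -89/146 (q = -89*1/146 = -89/146 ≈ -0.60959)
C(x) = (-89/146 + x)/(2*x) (C(x) = (x - 89/146)/(x + x) = (-89/146 + x)/((2*x)) = (-89/146 + x)*(1/(2*x)) = (-89/146 + x)/(2*x))
(15492 + a(-187, 194))*(11696 + C(195)) = (15492 + 194)*(11696 + (1/292)*(-89 + 146*195)/195) = 15686*(11696 + (1/292)*(1/195)*(-89 + 28470)) = 15686*(11696 + (1/292)*(1/195)*28381) = 15686*(11696 + 28381/56940) = 15686*(665998621/56940) = 5223427184503/28470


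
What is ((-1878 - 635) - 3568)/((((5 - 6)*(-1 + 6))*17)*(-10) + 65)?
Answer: -2027/305 ≈ -6.6459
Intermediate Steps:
((-1878 - 635) - 3568)/((((5 - 6)*(-1 + 6))*17)*(-10) + 65) = (-2513 - 3568)/((-1*5*17)*(-10) + 65) = -6081/(-5*17*(-10) + 65) = -6081/(-85*(-10) + 65) = -6081/(850 + 65) = -6081/915 = -6081*1/915 = -2027/305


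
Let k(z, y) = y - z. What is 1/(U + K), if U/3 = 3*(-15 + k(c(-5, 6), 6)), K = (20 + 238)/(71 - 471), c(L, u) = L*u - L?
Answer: 200/28671 ≈ 0.0069757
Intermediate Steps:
c(L, u) = -L + L*u
K = -129/200 (K = 258/(-400) = 258*(-1/400) = -129/200 ≈ -0.64500)
U = 144 (U = 3*(3*(-15 + (6 - (-5)*(-1 + 6)))) = 3*(3*(-15 + (6 - (-5)*5))) = 3*(3*(-15 + (6 - 1*(-25)))) = 3*(3*(-15 + (6 + 25))) = 3*(3*(-15 + 31)) = 3*(3*16) = 3*48 = 144)
1/(U + K) = 1/(144 - 129/200) = 1/(28671/200) = 200/28671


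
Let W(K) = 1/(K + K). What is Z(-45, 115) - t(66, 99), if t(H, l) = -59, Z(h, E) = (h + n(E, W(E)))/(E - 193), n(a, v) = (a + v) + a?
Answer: 1015909/17940 ≈ 56.628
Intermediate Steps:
W(K) = 1/(2*K)
n(a, v) = v + 2*a
Z(h, E) = (h + 1/(2*E) + 2*E)/(-193 + E) (Z(h, E) = (h + (1/(2*E) + 2*E))/(E - 193) = (h + 1/(2*E) + 2*E)/(-193 + E))
Z(-45, 115) - t(66, 99) = (1/2 + 2*115**2 + 115*(-45))/(115*(-193 + 115)) - 1*(-59) = (1/115)*(1/2 + 2*13225 - 5175)/(-78) + 59 = (1/115)*(-1/78)*(1/2 + 26450 - 5175) + 59 = (1/115)*(-1/78)*(42551/2) + 59 = -42551/17940 + 59 = 1015909/17940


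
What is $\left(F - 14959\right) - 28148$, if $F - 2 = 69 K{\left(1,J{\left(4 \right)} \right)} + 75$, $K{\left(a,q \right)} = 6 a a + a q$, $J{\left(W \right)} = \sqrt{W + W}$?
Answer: $-42616 + 138 \sqrt{2} \approx -42421.0$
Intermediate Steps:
$J{\left(W \right)} = \sqrt{2} \sqrt{W}$ ($J{\left(W \right)} = \sqrt{2 W} = \sqrt{2} \sqrt{W}$)
$K{\left(a,q \right)} = 6 a^{2} + a q$
$F = 491 + 138 \sqrt{2}$ ($F = 2 + \left(69 \cdot 1 \left(\sqrt{2} \sqrt{4} + 6 \cdot 1\right) + 75\right) = 2 + \left(69 \cdot 1 \left(\sqrt{2} \cdot 2 + 6\right) + 75\right) = 2 + \left(69 \cdot 1 \left(2 \sqrt{2} + 6\right) + 75\right) = 2 + \left(69 \cdot 1 \left(6 + 2 \sqrt{2}\right) + 75\right) = 2 + \left(69 \left(6 + 2 \sqrt{2}\right) + 75\right) = 2 + \left(\left(414 + 138 \sqrt{2}\right) + 75\right) = 2 + \left(489 + 138 \sqrt{2}\right) = 491 + 138 \sqrt{2} \approx 686.16$)
$\left(F - 14959\right) - 28148 = \left(\left(491 + 138 \sqrt{2}\right) - 14959\right) - 28148 = \left(-14468 + 138 \sqrt{2}\right) - 28148 = -42616 + 138 \sqrt{2}$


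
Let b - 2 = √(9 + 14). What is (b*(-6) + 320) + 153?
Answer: 461 - 6*√23 ≈ 432.23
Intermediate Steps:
b = 2 + √23 (b = 2 + √(9 + 14) = 2 + √23 ≈ 6.7958)
(b*(-6) + 320) + 153 = ((2 + √23)*(-6) + 320) + 153 = ((-12 - 6*√23) + 320) + 153 = (308 - 6*√23) + 153 = 461 - 6*√23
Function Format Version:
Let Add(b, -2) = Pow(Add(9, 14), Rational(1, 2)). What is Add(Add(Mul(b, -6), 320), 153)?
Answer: Add(461, Mul(-6, Pow(23, Rational(1, 2)))) ≈ 432.23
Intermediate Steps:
b = Add(2, Pow(23, Rational(1, 2))) (b = Add(2, Pow(Add(9, 14), Rational(1, 2))) = Add(2, Pow(23, Rational(1, 2))) ≈ 6.7958)
Add(Add(Mul(b, -6), 320), 153) = Add(Add(Mul(Add(2, Pow(23, Rational(1, 2))), -6), 320), 153) = Add(Add(Add(-12, Mul(-6, Pow(23, Rational(1, 2)))), 320), 153) = Add(Add(308, Mul(-6, Pow(23, Rational(1, 2)))), 153) = Add(461, Mul(-6, Pow(23, Rational(1, 2))))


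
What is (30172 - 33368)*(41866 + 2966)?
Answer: -143283072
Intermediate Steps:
(30172 - 33368)*(41866 + 2966) = -3196*44832 = -143283072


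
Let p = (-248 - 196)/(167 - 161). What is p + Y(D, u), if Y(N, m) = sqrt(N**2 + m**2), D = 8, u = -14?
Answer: -74 + 2*sqrt(65) ≈ -57.875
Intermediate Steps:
p = -74 (p = -444/6 = -444*1/6 = -74)
p + Y(D, u) = -74 + sqrt(8**2 + (-14)**2) = -74 + sqrt(64 + 196) = -74 + sqrt(260) = -74 + 2*sqrt(65)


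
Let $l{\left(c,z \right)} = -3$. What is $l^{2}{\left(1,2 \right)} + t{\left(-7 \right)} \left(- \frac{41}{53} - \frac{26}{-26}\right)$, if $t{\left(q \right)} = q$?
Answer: $\frac{393}{53} \approx 7.4151$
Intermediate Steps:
$l^{2}{\left(1,2 \right)} + t{\left(-7 \right)} \left(- \frac{41}{53} - \frac{26}{-26}\right) = \left(-3\right)^{2} - 7 \left(- \frac{41}{53} - \frac{26}{-26}\right) = 9 - 7 \left(\left(-41\right) \frac{1}{53} - -1\right) = 9 - 7 \left(- \frac{41}{53} + 1\right) = 9 - \frac{84}{53} = \frac{393}{53}$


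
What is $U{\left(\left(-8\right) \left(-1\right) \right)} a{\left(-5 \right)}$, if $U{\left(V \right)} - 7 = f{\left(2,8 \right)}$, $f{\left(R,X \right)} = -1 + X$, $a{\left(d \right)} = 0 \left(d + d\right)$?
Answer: $0$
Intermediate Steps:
$a{\left(d \right)} = 0$ ($a{\left(d \right)} = 0 \cdot 2 d = 0$)
$U{\left(V \right)} = 14$ ($U{\left(V \right)} = 7 + \left(-1 + 8\right) = 7 + 7 = 14$)
$U{\left(\left(-8\right) \left(-1\right) \right)} a{\left(-5 \right)} = 14 \cdot 0 = 0$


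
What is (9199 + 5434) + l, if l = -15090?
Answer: -457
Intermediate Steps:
(9199 + 5434) + l = (9199 + 5434) - 15090 = 14633 - 15090 = -457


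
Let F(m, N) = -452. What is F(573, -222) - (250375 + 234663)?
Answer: -485490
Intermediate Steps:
F(573, -222) - (250375 + 234663) = -452 - (250375 + 234663) = -452 - 1*485038 = -452 - 485038 = -485490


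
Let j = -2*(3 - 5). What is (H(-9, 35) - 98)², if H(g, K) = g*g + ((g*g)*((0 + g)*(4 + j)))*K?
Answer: 41671914769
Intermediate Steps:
j = 4 (j = -2*(-2) = 4)
H(g, K) = g² + 8*K*g³ (H(g, K) = g*g + ((g*g)*((0 + g)*(4 + 4)))*K = g² + (g²*(g*8))*K = g² + (g²*(8*g))*K = g² + (8*g³)*K = g² + 8*K*g³)
(H(-9, 35) - 98)² = ((-9)²*(1 + 8*35*(-9)) - 98)² = (81*(1 - 2520) - 98)² = (81*(-2519) - 98)² = (-204039 - 98)² = (-204137)² = 41671914769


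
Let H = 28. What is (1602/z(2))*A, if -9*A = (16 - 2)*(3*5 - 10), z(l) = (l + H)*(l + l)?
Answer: -623/6 ≈ -103.83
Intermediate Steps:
z(l) = 2*l*(28 + l) (z(l) = (l + 28)*(l + l) = (28 + l)*(2*l) = 2*l*(28 + l))
A = -70/9 (A = -(16 - 2)*(3*5 - 10)/9 = -14*(15 - 10)/9 = -14*5/9 = -1/9*70 = -70/9 ≈ -7.7778)
(1602/z(2))*A = (1602/((2*2*(28 + 2))))*(-70/9) = (1602/((2*2*30)))*(-70/9) = (1602/120)*(-70/9) = (1602*(1/120))*(-70/9) = (267/20)*(-70/9) = -623/6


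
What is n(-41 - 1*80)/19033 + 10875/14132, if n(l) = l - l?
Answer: 10875/14132 ≈ 0.76953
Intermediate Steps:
n(l) = 0
n(-41 - 1*80)/19033 + 10875/14132 = 0/19033 + 10875/14132 = 0*(1/19033) + 10875*(1/14132) = 0 + 10875/14132 = 10875/14132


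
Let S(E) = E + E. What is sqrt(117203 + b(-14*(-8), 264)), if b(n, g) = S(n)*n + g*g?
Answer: sqrt(211987) ≈ 460.42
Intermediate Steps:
S(E) = 2*E
b(n, g) = g**2 + 2*n**2 (b(n, g) = (2*n)*n + g*g = 2*n**2 + g**2 = g**2 + 2*n**2)
sqrt(117203 + b(-14*(-8), 264)) = sqrt(117203 + (264**2 + 2*(-14*(-8))**2)) = sqrt(117203 + (69696 + 2*112**2)) = sqrt(117203 + (69696 + 2*12544)) = sqrt(117203 + (69696 + 25088)) = sqrt(117203 + 94784) = sqrt(211987)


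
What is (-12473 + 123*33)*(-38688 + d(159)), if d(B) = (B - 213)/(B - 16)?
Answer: 46549933332/143 ≈ 3.2552e+8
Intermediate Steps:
d(B) = (-213 + B)/(-16 + B)
(-12473 + 123*33)*(-38688 + d(159)) = (-12473 + 123*33)*(-38688 + (-213 + 159)/(-16 + 159)) = (-12473 + 4059)*(-38688 - 54/143) = -8414*(-38688 + (1/143)*(-54)) = -8414*(-38688 - 54/143) = -8414*(-5532438/143) = 46549933332/143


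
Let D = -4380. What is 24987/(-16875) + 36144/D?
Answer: -3996517/410625 ≈ -9.7328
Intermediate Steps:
24987/(-16875) + 36144/D = 24987/(-16875) + 36144/(-4380) = 24987*(-1/16875) + 36144*(-1/4380) = -8329/5625 - 3012/365 = -3996517/410625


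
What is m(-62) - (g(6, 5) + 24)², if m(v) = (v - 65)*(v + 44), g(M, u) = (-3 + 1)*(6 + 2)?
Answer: 2222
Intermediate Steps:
g(M, u) = -16 (g(M, u) = -2*8 = -16)
m(v) = (-65 + v)*(44 + v)
m(-62) - (g(6, 5) + 24)² = (-2860 + (-62)² - 21*(-62)) - (-16 + 24)² = (-2860 + 3844 + 1302) - 1*8² = 2286 - 1*64 = 2286 - 64 = 2222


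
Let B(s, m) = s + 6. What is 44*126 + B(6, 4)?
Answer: 5556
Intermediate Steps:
B(s, m) = 6 + s
44*126 + B(6, 4) = 44*126 + (6 + 6) = 5544 + 12 = 5556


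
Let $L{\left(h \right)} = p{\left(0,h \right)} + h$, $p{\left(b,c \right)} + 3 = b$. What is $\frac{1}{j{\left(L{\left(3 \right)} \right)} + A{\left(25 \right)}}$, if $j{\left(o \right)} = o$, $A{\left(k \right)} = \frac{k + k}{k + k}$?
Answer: $1$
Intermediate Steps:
$p{\left(b,c \right)} = -3 + b$
$A{\left(k \right)} = 1$ ($A{\left(k \right)} = \frac{2 k}{2 k} = 2 k \frac{1}{2 k} = 1$)
$L{\left(h \right)} = -3 + h$ ($L{\left(h \right)} = \left(-3 + 0\right) + h = -3 + h$)
$\frac{1}{j{\left(L{\left(3 \right)} \right)} + A{\left(25 \right)}} = \frac{1}{\left(-3 + 3\right) + 1} = \frac{1}{0 + 1} = 1^{-1} = 1$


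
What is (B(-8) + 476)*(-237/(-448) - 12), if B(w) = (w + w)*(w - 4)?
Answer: -858213/112 ≈ -7662.6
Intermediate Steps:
B(w) = 2*w*(-4 + w) (B(w) = (2*w)*(-4 + w) = 2*w*(-4 + w))
(B(-8) + 476)*(-237/(-448) - 12) = (2*(-8)*(-4 - 8) + 476)*(-237/(-448) - 12) = (2*(-8)*(-12) + 476)*(-237*(-1/448) - 12) = (192 + 476)*(237/448 - 12) = 668*(-5139/448) = -858213/112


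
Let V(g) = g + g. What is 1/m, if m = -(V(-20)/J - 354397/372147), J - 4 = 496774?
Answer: 92437221183/88035759373 ≈ 1.0500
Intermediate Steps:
J = 496778 (J = 4 + 496774 = 496778)
V(g) = 2*g
m = 88035759373/92437221183 (m = -((2*(-20))/496778 - 354397/372147) = -(-40*1/496778 - 354397*1/372147) = -(-20/248389 - 354397/372147) = -1*(-88035759373/92437221183) = 88035759373/92437221183 ≈ 0.95238)
1/m = 1/(88035759373/92437221183) = 92437221183/88035759373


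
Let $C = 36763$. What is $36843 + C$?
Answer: $73606$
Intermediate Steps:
$36843 + C = 36843 + 36763 = 73606$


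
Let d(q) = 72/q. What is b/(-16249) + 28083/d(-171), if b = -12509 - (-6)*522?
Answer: -8670017657/129992 ≈ -66697.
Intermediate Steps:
b = -9377 (b = -12509 - 1*(-3132) = -12509 + 3132 = -9377)
b/(-16249) + 28083/d(-171) = -9377/(-16249) + 28083/((72/(-171))) = -9377*(-1/16249) + 28083/((72*(-1/171))) = 9377/16249 + 28083/(-8/19) = 9377/16249 + 28083*(-19/8) = 9377/16249 - 533577/8 = -8670017657/129992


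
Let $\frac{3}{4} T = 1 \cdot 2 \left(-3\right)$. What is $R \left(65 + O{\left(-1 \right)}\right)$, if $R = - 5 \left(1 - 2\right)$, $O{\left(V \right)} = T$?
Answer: $285$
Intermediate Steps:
$T = -8$ ($T = \frac{4 \cdot 1 \cdot 2 \left(-3\right)}{3} = \frac{4 \cdot 2 \left(-3\right)}{3} = \frac{4}{3} \left(-6\right) = -8$)
$O{\left(V \right)} = -8$
$R = 5$ ($R = \left(-5\right) \left(-1\right) = 5$)
$R \left(65 + O{\left(-1 \right)}\right) = 5 \left(65 - 8\right) = 5 \cdot 57 = 285$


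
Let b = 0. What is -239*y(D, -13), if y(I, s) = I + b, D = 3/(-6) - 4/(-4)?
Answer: -239/2 ≈ -119.50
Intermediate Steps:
D = ½ (D = 3*(-⅙) - 4*(-¼) = -½ + 1 = ½ ≈ 0.50000)
y(I, s) = I (y(I, s) = I + 0 = I)
-239*y(D, -13) = -239*½ = -239/2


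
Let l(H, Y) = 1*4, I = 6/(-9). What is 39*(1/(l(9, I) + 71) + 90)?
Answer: 87763/25 ≈ 3510.5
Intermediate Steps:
I = -⅔ (I = 6*(-⅑) = -⅔ ≈ -0.66667)
l(H, Y) = 4
39*(1/(l(9, I) + 71) + 90) = 39*(1/(4 + 71) + 90) = 39*(1/75 + 90) = 39*(6751/75) = 87763/25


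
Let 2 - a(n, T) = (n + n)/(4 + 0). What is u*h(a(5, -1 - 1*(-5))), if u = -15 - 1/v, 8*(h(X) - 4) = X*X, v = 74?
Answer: -143319/2368 ≈ -60.523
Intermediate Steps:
a(n, T) = 2 - n/2 (a(n, T) = 2 - (n + n)/(4 + 0) = 2 - 2*n/4 = 2 - n/2)
h(X) = 4 + X²/8 (h(X) = 4 + (X*X)/8 = 4 + X²/8)
u = -1111/74 (u = -15 - 1/74 = -1111/74 ≈ -15.014)
u*h(a(5, -1 - 1*(-5))) = -1111*(4 + (2 - ½*5)²/8)/74 = -1111*(4 + (2 - 5/2)²/8)/74 = -1111*(4 + (-½)²/8)/74 = -1111*(4 + (⅛)*(¼))/74 = -1111*(4 + 1/32)/74 = -1111/74*129/32 = -143319/2368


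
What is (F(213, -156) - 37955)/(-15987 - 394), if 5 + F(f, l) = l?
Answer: 38116/16381 ≈ 2.3268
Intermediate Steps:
F(f, l) = -5 + l
(F(213, -156) - 37955)/(-15987 - 394) = ((-5 - 156) - 37955)/(-15987 - 394) = (-161 - 37955)/(-16381) = -38116*(-1/16381) = 38116/16381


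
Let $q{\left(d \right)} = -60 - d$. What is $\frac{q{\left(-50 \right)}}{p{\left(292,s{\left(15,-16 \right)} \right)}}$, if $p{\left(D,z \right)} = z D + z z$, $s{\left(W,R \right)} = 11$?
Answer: $- \frac{10}{3333} \approx -0.0030003$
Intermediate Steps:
$p{\left(D,z \right)} = z^{2} + D z$ ($p{\left(D,z \right)} = D z + z^{2} = z^{2} + D z$)
$\frac{q{\left(-50 \right)}}{p{\left(292,s{\left(15,-16 \right)} \right)}} = \frac{-60 - -50}{11 \left(292 + 11\right)} = \frac{-60 + 50}{11 \cdot 303} = - \frac{10}{3333}$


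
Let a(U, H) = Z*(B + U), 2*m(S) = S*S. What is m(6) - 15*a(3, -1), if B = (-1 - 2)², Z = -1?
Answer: 198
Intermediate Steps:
B = 9 (B = (-3)² = 9)
m(S) = S²/2 (m(S) = (S*S)/2 = S²/2)
a(U, H) = -9 - U (a(U, H) = -(9 + U) = -9 - U)
m(6) - 15*a(3, -1) = (½)*6² - 15*(-9 - 1*3) = (½)*36 - 15*(-9 - 3) = 18 - 15*(-12) = 18 + 180 = 198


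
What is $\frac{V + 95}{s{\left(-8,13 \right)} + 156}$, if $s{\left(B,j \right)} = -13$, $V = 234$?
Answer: $\frac{329}{143} \approx 2.3007$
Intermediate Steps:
$\frac{V + 95}{s{\left(-8,13 \right)} + 156} = \frac{234 + 95}{-13 + 156} = \frac{329}{143}$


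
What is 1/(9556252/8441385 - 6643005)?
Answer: -8441385/56076153205673 ≈ -1.5053e-7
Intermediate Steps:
1/(9556252/8441385 - 6643005) = 1/(-56076153205673/8441385) = -8441385/56076153205673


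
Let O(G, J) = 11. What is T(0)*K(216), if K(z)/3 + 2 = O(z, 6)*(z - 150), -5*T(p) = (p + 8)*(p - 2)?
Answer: 34752/5 ≈ 6950.4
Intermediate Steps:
T(p) = -(-2 + p)*(8 + p)/5 (T(p) = -(p + 8)*(p - 2)/5 = -(8 + p)*(-2 + p)/5 = -(-2 + p)*(8 + p)/5)
K(z) = -4956 + 33*z (K(z) = -6 + 3*(11*(z - 150)) = -6 + 3*(11*(-150 + z)) = -6 + 3*(-1650 + 11*z) = -6 + (-4950 + 33*z) = -4956 + 33*z)
T(0)*K(216) = (16/5 - 6/5*0 - 1/5*0**2)*(-4956 + 33*216) = (16/5 + 0 - 1/5*0)*(-4956 + 7128) = (16/5 + 0 + 0)*2172 = (16/5)*2172 = 34752/5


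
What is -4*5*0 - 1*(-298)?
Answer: 298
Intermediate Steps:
-4*5*0 - 1*(-298) = -20*0 + 298 = 0 + 298 = 298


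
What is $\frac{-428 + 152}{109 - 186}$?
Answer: $\frac{276}{77} \approx 3.5844$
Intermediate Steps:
$\frac{-428 + 152}{109 - 186} = - \frac{276}{-77} = \left(-276\right) \left(- \frac{1}{77}\right) = \frac{276}{77}$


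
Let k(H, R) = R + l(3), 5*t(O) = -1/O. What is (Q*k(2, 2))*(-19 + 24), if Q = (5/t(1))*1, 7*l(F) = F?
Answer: -2125/7 ≈ -303.57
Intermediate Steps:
t(O) = -1/(5*O) (t(O) = (-1/O)/5 = -1/(5*O))
l(F) = F/7
k(H, R) = 3/7 + R (k(H, R) = R + (1/7)*3 = R + 3/7 = 3/7 + R)
Q = -25 (Q = (5/((-1/5/1)))*1 = (5/((-1/5*1)))*1 = (5/(-1/5))*1 = (5*(-5))*1 = -25*1 = -25)
(Q*k(2, 2))*(-19 + 24) = (-25*(3/7 + 2))*(-19 + 24) = -25*17/7*5 = -425/7*5 = -2125/7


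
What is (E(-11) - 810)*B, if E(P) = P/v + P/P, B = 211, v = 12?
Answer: -2050709/12 ≈ -1.7089e+5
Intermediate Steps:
E(P) = 1 + P/12 (E(P) = P/12 + P/P = P*(1/12) + 1 = P/12 + 1 = 1 + P/12)
(E(-11) - 810)*B = ((1 + (1/12)*(-11)) - 810)*211 = ((1 - 11/12) - 810)*211 = (1/12 - 810)*211 = -9719/12*211 = -2050709/12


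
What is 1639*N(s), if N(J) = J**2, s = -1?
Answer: 1639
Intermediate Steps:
1639*N(s) = 1639*(-1)**2 = 1639*1 = 1639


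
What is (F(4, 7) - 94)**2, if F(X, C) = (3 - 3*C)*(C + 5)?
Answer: 96100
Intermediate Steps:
F(X, C) = (3 - 3*C)*(5 + C)
(F(4, 7) - 94)**2 = ((15 - 12*7 - 3*7**2) - 94)**2 = ((15 - 84 - 3*49) - 94)**2 = ((15 - 84 - 147) - 94)**2 = (-216 - 94)**2 = (-310)**2 = 96100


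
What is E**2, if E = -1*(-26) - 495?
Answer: 219961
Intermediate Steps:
E = -469 (E = 26 - 495 = -469)
E**2 = (-469)**2 = 219961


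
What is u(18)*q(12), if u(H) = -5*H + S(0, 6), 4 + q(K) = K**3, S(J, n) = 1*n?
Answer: -144816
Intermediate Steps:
S(J, n) = n
q(K) = -4 + K**3
u(H) = 6 - 5*H (u(H) = -5*H + 6 = 6 - 5*H)
u(18)*q(12) = (6 - 5*18)*(-4 + 12**3) = (6 - 90)*(-4 + 1728) = -84*1724 = -144816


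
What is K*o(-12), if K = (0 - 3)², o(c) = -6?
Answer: -54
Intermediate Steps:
K = 9 (K = (-3)² = 9)
K*o(-12) = 9*(-6) = -54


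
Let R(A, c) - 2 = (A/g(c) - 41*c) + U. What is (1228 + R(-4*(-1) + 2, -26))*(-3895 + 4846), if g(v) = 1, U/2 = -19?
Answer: 2153064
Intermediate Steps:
U = -38 (U = 2*(-19) = -38)
R(A, c) = -36 + A - 41*c (R(A, c) = 2 + ((A/1 - 41*c) - 38) = 2 + ((1*A - 41*c) - 38) = 2 + ((A - 41*c) - 38) = 2 + (-38 + A - 41*c) = -36 + A - 41*c)
(1228 + R(-4*(-1) + 2, -26))*(-3895 + 4846) = (1228 + (-36 + (-4*(-1) + 2) - 41*(-26)))*(-3895 + 4846) = (1228 + (-36 + (4 + 2) + 1066))*951 = (1228 + (-36 + 6 + 1066))*951 = (1228 + 1036)*951 = 2264*951 = 2153064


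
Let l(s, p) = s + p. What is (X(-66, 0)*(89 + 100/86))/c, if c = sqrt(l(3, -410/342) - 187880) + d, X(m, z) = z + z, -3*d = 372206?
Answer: 0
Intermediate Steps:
d = -372206/3 (d = -1/3*372206 = -372206/3 ≈ -1.2407e+5)
X(m, z) = 2*z
l(s, p) = p + s
c = -372206/3 + 2*I*sqrt(152604067)/57 (c = sqrt((-410/342 + 3) - 187880) - 372206/3 = sqrt((-410*1/342 + 3) - 187880) - 372206/3 = sqrt((-205/171 + 3) - 187880) - 372206/3 = sqrt(308/171 - 187880) - 372206/3 = sqrt(-32127172/171) - 372206/3 = 2*I*sqrt(152604067)/57 - 372206/3 = -372206/3 + 2*I*sqrt(152604067)/57 ≈ -1.2407e+5 + 433.45*I)
(X(-66, 0)*(89 + 100/86))/c = ((2*0)*(89 + 100/86))/(-372206/3 + 2*I*sqrt(152604067)/57) = (0*(89 + 100*(1/86)))/(-372206/3 + 2*I*sqrt(152604067)/57) = (0*(89 + 50/43))/(-372206/3 + 2*I*sqrt(152604067)/57) = (0*(3877/43))/(-372206/3 + 2*I*sqrt(152604067)/57) = 0/(-372206/3 + 2*I*sqrt(152604067)/57) = 0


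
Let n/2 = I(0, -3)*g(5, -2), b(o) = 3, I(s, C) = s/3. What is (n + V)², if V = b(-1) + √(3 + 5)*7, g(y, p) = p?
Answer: 401 + 84*√2 ≈ 519.79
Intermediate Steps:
I(s, C) = s/3 (I(s, C) = s*(⅓) = s/3)
V = 3 + 14*√2 (V = 3 + √(3 + 5)*7 = 3 + √8*7 = 3 + (2*√2)*7 = 3 + 14*√2 ≈ 22.799)
n = 0 (n = 2*(((⅓)*0)*(-2)) = 2*(0*(-2)) = 2*0 = 0)
(n + V)² = (0 + (3 + 14*√2))² = (3 + 14*√2)²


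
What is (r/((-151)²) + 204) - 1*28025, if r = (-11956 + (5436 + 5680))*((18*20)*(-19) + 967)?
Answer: -629413301/22801 ≈ -27605.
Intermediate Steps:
r = 4933320 (r = (-11956 + 11116)*(360*(-19) + 967) = -840*(-6840 + 967) = -840*(-5873) = 4933320)
(r/((-151)²) + 204) - 1*28025 = (4933320/((-151)²) + 204) - 1*28025 = (4933320/22801 + 204) - 28025 = 9584724/22801 - 28025 = -629413301/22801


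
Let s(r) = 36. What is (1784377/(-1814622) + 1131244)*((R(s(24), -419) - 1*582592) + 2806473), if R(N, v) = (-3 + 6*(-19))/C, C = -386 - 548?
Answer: 4263836354825397558661/1694856948 ≈ 2.5158e+12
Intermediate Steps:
C = -934
R(N, v) = 117/934 (R(N, v) = (-3 + 6*(-19))/(-934) = (-3 - 114)*(-1/934) = -117*(-1/934) = 117/934)
(1784377/(-1814622) + 1131244)*((R(s(24), -419) - 1*582592) + 2806473) = (1784377/(-1814622) + 1131244)*((117/934 - 1*582592) + 2806473) = (1784377*(-1/1814622) + 1131244)*((117/934 - 582592) + 2806473) = (-1784377/1814622 + 1131244)*(-544140811/934 + 2806473) = (2052778465391/1814622)*(2077104971/934) = 4263836354825397558661/1694856948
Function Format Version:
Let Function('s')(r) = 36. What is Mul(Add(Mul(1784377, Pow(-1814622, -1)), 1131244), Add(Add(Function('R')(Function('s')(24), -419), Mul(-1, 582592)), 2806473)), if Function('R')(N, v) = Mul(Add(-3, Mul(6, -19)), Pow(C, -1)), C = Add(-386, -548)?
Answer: Rational(4263836354825397558661, 1694856948) ≈ 2.5158e+12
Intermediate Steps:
C = -934
Function('R')(N, v) = Rational(117, 934) (Function('R')(N, v) = Mul(Add(-3, Mul(6, -19)), Pow(-934, -1)) = Mul(Add(-3, -114), Rational(-1, 934)) = Mul(-117, Rational(-1, 934)) = Rational(117, 934))
Mul(Add(Mul(1784377, Pow(-1814622, -1)), 1131244), Add(Add(Function('R')(Function('s')(24), -419), Mul(-1, 582592)), 2806473)) = Mul(Add(Mul(1784377, Pow(-1814622, -1)), 1131244), Add(Add(Rational(117, 934), Mul(-1, 582592)), 2806473)) = Mul(Add(Mul(1784377, Rational(-1, 1814622)), 1131244), Add(Add(Rational(117, 934), -582592), 2806473)) = Mul(Add(Rational(-1784377, 1814622), 1131244), Add(Rational(-544140811, 934), 2806473)) = Mul(Rational(2052778465391, 1814622), Rational(2077104971, 934)) = Rational(4263836354825397558661, 1694856948)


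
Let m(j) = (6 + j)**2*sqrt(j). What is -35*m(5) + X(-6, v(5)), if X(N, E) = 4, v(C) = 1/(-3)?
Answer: 4 - 4235*sqrt(5) ≈ -9465.8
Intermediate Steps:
v(C) = -1/3
m(j) = sqrt(j)*(6 + j)**2
-35*m(5) + X(-6, v(5)) = -35*sqrt(5)*(6 + 5)**2 + 4 = -35*sqrt(5)*11**2 + 4 = -35*sqrt(5)*121 + 4 = -4235*sqrt(5) + 4 = 4 - 4235*sqrt(5)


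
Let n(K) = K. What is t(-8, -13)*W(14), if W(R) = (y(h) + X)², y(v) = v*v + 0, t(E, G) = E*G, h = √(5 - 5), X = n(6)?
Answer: 3744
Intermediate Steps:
X = 6
h = 0 (h = √0 = 0)
y(v) = v² (y(v) = v² + 0 = v²)
W(R) = 36 (W(R) = (0² + 6)² = (0 + 6)² = 6² = 36)
t(-8, -13)*W(14) = -8*(-13)*36 = 104*36 = 3744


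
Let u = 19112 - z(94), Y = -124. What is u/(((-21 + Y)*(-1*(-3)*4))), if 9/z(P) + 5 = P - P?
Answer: -95569/8700 ≈ -10.985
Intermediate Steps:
z(P) = -9/5 (z(P) = 9/(-5 + (P - P)) = 9/(-5 + 0) = 9/(-5) = 9*(-⅕) = -9/5)
u = 95569/5 (u = 19112 - 1*(-9/5) = 19112 + 9/5 = 95569/5 ≈ 19114.)
u/(((-21 + Y)*(-1*(-3)*4))) = 95569/(5*(((-21 - 124)*(-1*(-3)*4)))) = 95569/(5*((-435*4))) = 95569/(5*((-145*12))) = (95569/5)/(-1740) = (95569/5)*(-1/1740) = -95569/8700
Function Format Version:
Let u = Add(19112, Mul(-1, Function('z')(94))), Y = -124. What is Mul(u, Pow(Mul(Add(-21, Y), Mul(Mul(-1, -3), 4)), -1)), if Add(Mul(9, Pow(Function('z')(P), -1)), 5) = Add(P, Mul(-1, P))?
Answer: Rational(-95569, 8700) ≈ -10.985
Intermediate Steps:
Function('z')(P) = Rational(-9, 5) (Function('z')(P) = Mul(9, Pow(Add(-5, Add(P, Mul(-1, P))), -1)) = Mul(9, Pow(Add(-5, 0), -1)) = Mul(9, Pow(-5, -1)) = Mul(9, Rational(-1, 5)) = Rational(-9, 5))
u = Rational(95569, 5) (u = Add(19112, Mul(-1, Rational(-9, 5))) = Add(19112, Rational(9, 5)) = Rational(95569, 5) ≈ 19114.)
Mul(u, Pow(Mul(Add(-21, Y), Mul(Mul(-1, -3), 4)), -1)) = Mul(Rational(95569, 5), Pow(Mul(Add(-21, -124), Mul(Mul(-1, -3), 4)), -1)) = Mul(Rational(95569, 5), Pow(Mul(-145, Mul(3, 4)), -1)) = Mul(Rational(95569, 5), Pow(Mul(-145, 12), -1)) = Mul(Rational(95569, 5), Pow(-1740, -1)) = Mul(Rational(95569, 5), Rational(-1, 1740)) = Rational(-95569, 8700)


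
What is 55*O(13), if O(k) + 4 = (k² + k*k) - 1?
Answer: 18315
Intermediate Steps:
O(k) = -5 + 2*k² (O(k) = -4 + ((k² + k*k) - 1) = -4 + ((k² + k²) - 1) = -4 + (2*k² - 1) = -4 + (-1 + 2*k²) = -5 + 2*k²)
55*O(13) = 55*(-5 + 2*13²) = 55*(-5 + 2*169) = 55*(-5 + 338) = 55*333 = 18315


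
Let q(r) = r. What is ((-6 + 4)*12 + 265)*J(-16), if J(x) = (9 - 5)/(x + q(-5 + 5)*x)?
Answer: -241/4 ≈ -60.250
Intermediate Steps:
J(x) = 4/x (J(x) = (9 - 5)/(x + (-5 + 5)*x) = 4/(x + 0*x) = 4/(x + 0) = 4/x)
((-6 + 4)*12 + 265)*J(-16) = ((-6 + 4)*12 + 265)*(4/(-16)) = (-2*12 + 265)*(4*(-1/16)) = (-24 + 265)*(-1/4) = 241*(-1/4) = -241/4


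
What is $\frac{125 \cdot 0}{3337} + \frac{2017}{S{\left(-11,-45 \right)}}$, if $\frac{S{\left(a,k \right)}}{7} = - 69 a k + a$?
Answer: $- \frac{2017}{239162} \approx -0.0084336$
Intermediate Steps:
$S{\left(a,k \right)} = 7 a - 483 a k$ ($S{\left(a,k \right)} = 7 \left(- 69 a k + a\right) = 7 \left(a - 69 a k\right) = 7 a - 483 a k$)
$\frac{125 \cdot 0}{3337} + \frac{2017}{S{\left(-11,-45 \right)}} = \frac{125 \cdot 0}{3337} + \frac{2017}{7 \left(-11\right) \left(1 - -3105\right)} = 0 \cdot \frac{1}{3337} + \frac{2017}{7 \left(-11\right) \left(1 + 3105\right)} = 0 + \frac{2017}{7 \left(-11\right) 3106} = 0 + \frac{2017}{-239162} = 0 + 2017 \left(- \frac{1}{239162}\right) = 0 - \frac{2017}{239162} = - \frac{2017}{239162}$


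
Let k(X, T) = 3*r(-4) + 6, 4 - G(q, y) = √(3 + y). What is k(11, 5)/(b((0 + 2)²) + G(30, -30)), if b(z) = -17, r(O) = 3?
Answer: -195/196 + 45*I*√3/196 ≈ -0.9949 + 0.39766*I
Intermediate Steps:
G(q, y) = 4 - √(3 + y)
k(X, T) = 15 (k(X, T) = 3*3 + 6 = 9 + 6 = 15)
k(11, 5)/(b((0 + 2)²) + G(30, -30)) = 15/(-17 + (4 - √(3 - 30))) = 15/(-17 + (4 - √(-27))) = 15/(-17 + (4 - 3*I*√3)) = 15/(-13 - 3*I*√3)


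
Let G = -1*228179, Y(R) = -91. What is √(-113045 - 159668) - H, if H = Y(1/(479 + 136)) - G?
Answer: -228088 + I*√272713 ≈ -2.2809e+5 + 522.22*I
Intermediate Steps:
G = -228179
H = 228088 (H = -91 - 1*(-228179) = -91 + 228179 = 228088)
√(-113045 - 159668) - H = √(-113045 - 159668) - 1*228088 = √(-272713) - 228088 = I*√272713 - 228088 = -228088 + I*√272713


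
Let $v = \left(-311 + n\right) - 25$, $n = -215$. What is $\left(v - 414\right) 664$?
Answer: $-640760$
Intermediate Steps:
$v = -551$ ($v = \left(-311 - 215\right) - 25 = -526 - 25 = -551$)
$\left(v - 414\right) 664 = \left(-551 - 414\right) 664 = \left(-965\right) 664 = -640760$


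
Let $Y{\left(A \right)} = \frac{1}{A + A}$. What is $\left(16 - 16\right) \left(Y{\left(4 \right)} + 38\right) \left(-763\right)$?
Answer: $0$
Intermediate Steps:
$Y{\left(A \right)} = \frac{1}{2 A}$
$\left(16 - 16\right) \left(Y{\left(4 \right)} + 38\right) \left(-763\right) = \left(16 - 16\right) \left(\frac{1}{2 \cdot 4} + 38\right) \left(-763\right) = 0 \left(\frac{1}{2} \cdot \frac{1}{4} + 38\right) \left(-763\right) = 0 \left(\frac{1}{8} + 38\right) \left(-763\right) = 0 \cdot \frac{305}{8} \left(-763\right) = 0 \left(-763\right) = 0$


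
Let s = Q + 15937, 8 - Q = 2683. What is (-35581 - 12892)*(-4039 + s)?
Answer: -447066479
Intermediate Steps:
Q = -2675 (Q = 8 - 1*2683 = 8 - 2683 = -2675)
s = 13262 (s = -2675 + 15937 = 13262)
(-35581 - 12892)*(-4039 + s) = (-35581 - 12892)*(-4039 + 13262) = -48473*9223 = -447066479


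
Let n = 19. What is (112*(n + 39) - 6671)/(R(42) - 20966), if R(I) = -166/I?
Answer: 3675/440369 ≈ 0.0083453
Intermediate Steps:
(112*(n + 39) - 6671)/(R(42) - 20966) = (112*(19 + 39) - 6671)/(-166/42 - 20966) = (112*58 - 6671)/(-166*1/42 - 20966) = (6496 - 6671)/(-83/21 - 20966) = -175/(-440369/21) = -175*(-21/440369) = 3675/440369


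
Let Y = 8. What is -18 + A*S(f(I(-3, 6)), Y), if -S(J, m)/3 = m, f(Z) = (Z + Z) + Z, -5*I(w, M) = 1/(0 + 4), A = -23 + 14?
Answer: 198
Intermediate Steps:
A = -9
I(w, M) = -1/20 (I(w, M) = -1/(5*(0 + 4)) = -⅕/4 = -⅕*¼ = -1/20)
f(Z) = 3*Z (f(Z) = 2*Z + Z = 3*Z)
S(J, m) = -3*m
-18 + A*S(f(I(-3, 6)), Y) = -18 - (-27)*8 = -18 - 9*(-24) = -18 + 216 = 198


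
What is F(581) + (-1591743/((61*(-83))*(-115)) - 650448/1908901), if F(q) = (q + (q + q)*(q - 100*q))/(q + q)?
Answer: -127864485193796971/2222896125490 ≈ -57522.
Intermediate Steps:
F(q) = (q - 198*q²)/(2*q) (F(q) = (q + (2*q)*(-99*q))/((2*q)) = (q - 198*q²)*(1/(2*q)) = (q - 198*q²)/(2*q))
F(581) + (-1591743/((61*(-83))*(-115)) - 650448/1908901) = (½ - 99*581) + (-1591743/((61*(-83))*(-115)) - 650448/1908901) = (½ - 57519) + (-1591743/((-5063*(-115))) - 650448*1/1908901) = -115037/2 + (-1591743/582245 - 650448/1908901) = -115037/2 - 3417199900203/1111448062745 = -127864485193796971/2222896125490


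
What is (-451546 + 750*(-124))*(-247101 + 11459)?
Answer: 128317908532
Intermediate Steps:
(-451546 + 750*(-124))*(-247101 + 11459) = (-451546 - 93000)*(-235642) = -544546*(-235642) = 128317908532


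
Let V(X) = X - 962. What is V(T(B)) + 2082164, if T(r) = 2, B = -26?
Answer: 2081204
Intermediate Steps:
V(X) = -962 + X
V(T(B)) + 2082164 = (-962 + 2) + 2082164 = -960 + 2082164 = 2081204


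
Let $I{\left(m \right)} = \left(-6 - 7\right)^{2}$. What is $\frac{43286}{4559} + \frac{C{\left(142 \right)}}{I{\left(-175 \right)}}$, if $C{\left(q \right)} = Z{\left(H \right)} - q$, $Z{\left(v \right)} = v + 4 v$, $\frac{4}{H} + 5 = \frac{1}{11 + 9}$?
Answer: $\frac{658304044}{76276629} \approx 8.6305$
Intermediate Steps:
$H = - \frac{80}{99}$ ($H = \frac{4}{-5 + \frac{1}{11 + 9}} = \frac{4}{-5 + \frac{1}{20}} = \frac{4}{- \frac{99}{20}} = 4 \left(- \frac{20}{99}\right) = - \frac{80}{99} \approx -0.80808$)
$I{\left(m \right)} = 169$ ($I{\left(m \right)} = \left(-13\right)^{2} = 169$)
$Z{\left(v \right)} = 5 v$
$C{\left(q \right)} = - \frac{400}{99} - q$ ($C{\left(q \right)} = 5 \left(- \frac{80}{99}\right) - q = - \frac{400}{99} - q$)
$\frac{43286}{4559} + \frac{C{\left(142 \right)}}{I{\left(-175 \right)}} = \frac{43286}{4559} + \frac{- \frac{400}{99} - 142}{169} = 43286 \cdot \frac{1}{4559} + \left(- \frac{400}{99} - 142\right) \frac{1}{169} = \frac{43286}{4559} - \frac{14458}{16731} = \frac{658304044}{76276629}$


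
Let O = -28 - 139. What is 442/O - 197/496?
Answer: -252131/82832 ≈ -3.0439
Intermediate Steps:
O = -167
442/O - 197/496 = 442/(-167) - 197/496 = 442*(-1/167) - 197*1/496 = -442/167 - 197/496 = -252131/82832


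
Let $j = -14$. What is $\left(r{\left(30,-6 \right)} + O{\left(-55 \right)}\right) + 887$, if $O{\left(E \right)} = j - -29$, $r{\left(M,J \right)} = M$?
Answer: $932$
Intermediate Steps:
$O{\left(E \right)} = 15$ ($O{\left(E \right)} = -14 - -29 = -14 + 29 = 15$)
$\left(r{\left(30,-6 \right)} + O{\left(-55 \right)}\right) + 887 = \left(30 + 15\right) + 887 = 45 + 887 = 932$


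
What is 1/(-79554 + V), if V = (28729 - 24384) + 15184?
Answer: -1/60025 ≈ -1.6660e-5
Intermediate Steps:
V = 19529 (V = 4345 + 15184 = 19529)
1/(-79554 + V) = 1/(-79554 + 19529) = 1/(-60025) = -1/60025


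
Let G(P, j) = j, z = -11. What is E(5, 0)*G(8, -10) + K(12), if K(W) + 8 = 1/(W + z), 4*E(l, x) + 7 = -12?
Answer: 81/2 ≈ 40.500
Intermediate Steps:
E(l, x) = -19/4 (E(l, x) = -7/4 + (1/4)*(-12) = -7/4 - 3 = -19/4)
K(W) = -8 + 1/(-11 + W) (K(W) = -8 + 1/(W - 11) = -8 + 1/(-11 + W))
E(5, 0)*G(8, -10) + K(12) = -19/4*(-10) + (89 - 8*12)/(-11 + 12) = 95/2 + (89 - 96)/1 = 95/2 + 1*(-7) = 95/2 - 7 = 81/2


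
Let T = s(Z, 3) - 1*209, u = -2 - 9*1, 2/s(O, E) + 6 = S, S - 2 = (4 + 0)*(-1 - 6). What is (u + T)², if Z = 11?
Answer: 12397441/256 ≈ 48428.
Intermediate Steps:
S = -26 (S = 2 + (4 + 0)*(-1 - 6) = 2 + 4*(-7) = 2 - 28 = -26)
s(O, E) = -1/16 (s(O, E) = 2/(-6 - 26) = 2/(-32) = 2*(-1/32) = -1/16)
u = -11 (u = -2 - 9 = -11)
T = -3345/16 (T = -1/16 - 1*209 = -1/16 - 209 = -3345/16 ≈ -209.06)
(u + T)² = (-11 - 3345/16)² = (-3521/16)² = 12397441/256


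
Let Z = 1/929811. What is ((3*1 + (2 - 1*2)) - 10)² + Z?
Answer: 45560740/929811 ≈ 49.000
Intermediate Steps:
Z = 1/929811 ≈ 1.0755e-6
((3*1 + (2 - 1*2)) - 10)² + Z = ((3*1 + (2 - 1*2)) - 10)² + 1/929811 = ((3 + (2 - 2)) - 10)² + 1/929811 = ((3 + 0) - 10)² + 1/929811 = (3 - 10)² + 1/929811 = (-7)² + 1/929811 = 49 + 1/929811 = 45560740/929811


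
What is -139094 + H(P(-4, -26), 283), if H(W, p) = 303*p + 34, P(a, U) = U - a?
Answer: -53311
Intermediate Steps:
H(W, p) = 34 + 303*p
-139094 + H(P(-4, -26), 283) = -139094 + (34 + 303*283) = -139094 + (34 + 85749) = -139094 + 85783 = -53311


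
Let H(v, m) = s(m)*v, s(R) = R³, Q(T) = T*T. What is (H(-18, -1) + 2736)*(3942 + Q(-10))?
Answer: 11131668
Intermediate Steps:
Q(T) = T²
H(v, m) = v*m³ (H(v, m) = m³*v = v*m³)
(H(-18, -1) + 2736)*(3942 + Q(-10)) = (-18*(-1)³ + 2736)*(3942 + (-10)²) = (-18*(-1) + 2736)*(3942 + 100) = (18 + 2736)*4042 = 2754*4042 = 11131668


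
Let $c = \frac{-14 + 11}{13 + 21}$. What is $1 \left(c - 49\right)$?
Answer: $- \frac{1669}{34} \approx -49.088$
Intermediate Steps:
$c = - \frac{3}{34} \approx -0.088235$
$1 \left(c - 49\right) = 1 \left(- \frac{3}{34} - 49\right) = 1 \left(- \frac{1669}{34}\right) = - \frac{1669}{34}$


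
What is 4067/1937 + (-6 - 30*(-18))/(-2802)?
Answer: 1726896/904579 ≈ 1.9091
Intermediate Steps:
4067/1937 + (-6 - 30*(-18))/(-2802) = 4067*(1/1937) + (-6 + 540)*(-1/2802) = 4067/1937 + 534*(-1/2802) = 4067/1937 - 89/467 = 1726896/904579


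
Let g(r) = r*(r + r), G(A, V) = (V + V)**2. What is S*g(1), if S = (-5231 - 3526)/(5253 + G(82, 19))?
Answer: -17514/6697 ≈ -2.6152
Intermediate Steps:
G(A, V) = 4*V**2 (G(A, V) = (2*V)**2 = 4*V**2)
S = -8757/6697 (S = (-5231 - 3526)/(5253 + 4*19**2) = -8757/(5253 + 4*361) = -8757/(5253 + 1444) = -8757/6697 ≈ -1.3076)
g(r) = 2*r**2 (g(r) = r*(2*r) = 2*r**2)
S*g(1) = -17514*1**2/6697 = -17514/6697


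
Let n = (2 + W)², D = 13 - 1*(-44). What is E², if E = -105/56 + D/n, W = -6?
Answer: 729/256 ≈ 2.8477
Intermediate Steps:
D = 57 (D = 13 + 44 = 57)
n = 16 (n = (2 - 6)² = (-4)² = 16)
E = 27/16 (E = -105/56 + 57/16 = -105*1/56 + 57*(1/16) = -15/8 + 57/16 = 27/16 ≈ 1.6875)
E² = (27/16)² = 729/256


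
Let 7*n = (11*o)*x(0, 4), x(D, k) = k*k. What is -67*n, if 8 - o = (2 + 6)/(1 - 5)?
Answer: -117920/7 ≈ -16846.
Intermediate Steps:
o = 10 (o = 8 - (2 + 6)/(1 - 5) = 8 - 8/(-4) = 8 - 8*(-1)/4 = 8 - 1*(-2) = 8 + 2 = 10)
x(D, k) = k**2
n = 1760/7 (n = ((11*10)*4**2)/7 = (110*16)/7 = (1/7)*1760 = 1760/7 ≈ 251.43)
-67*n = -67*1760/7 = -117920/7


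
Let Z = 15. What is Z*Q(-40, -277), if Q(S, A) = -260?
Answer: -3900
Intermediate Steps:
Z*Q(-40, -277) = 15*(-260) = -3900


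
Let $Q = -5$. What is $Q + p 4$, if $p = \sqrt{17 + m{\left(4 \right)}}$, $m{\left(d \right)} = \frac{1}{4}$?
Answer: $-5 + 2 \sqrt{69} \approx 11.613$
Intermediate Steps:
$m{\left(d \right)} = \frac{1}{4}$
$p = \frac{\sqrt{69}}{2}$ ($p = \sqrt{17 + \frac{1}{4}} = \sqrt{\frac{69}{4}} = \frac{\sqrt{69}}{2} \approx 4.1533$)
$Q + p 4 = -5 + \frac{\sqrt{69}}{2} \cdot 4 = -5 + 2 \sqrt{69}$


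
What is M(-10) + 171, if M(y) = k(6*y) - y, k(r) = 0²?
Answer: 181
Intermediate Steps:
k(r) = 0
M(y) = -y (M(y) = 0 - y = -y)
M(-10) + 171 = -1*(-10) + 171 = 10 + 171 = 181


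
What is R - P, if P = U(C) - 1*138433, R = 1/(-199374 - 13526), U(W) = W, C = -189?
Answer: 29512623799/212900 ≈ 1.3862e+5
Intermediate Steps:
R = -1/212900 (R = 1/(-212900) = -1/212900 ≈ -4.6970e-6)
P = -138622 (P = -189 - 1*138433 = -189 - 138433 = -138622)
R - P = -1/212900 - 1*(-138622) = -1/212900 + 138622 = 29512623799/212900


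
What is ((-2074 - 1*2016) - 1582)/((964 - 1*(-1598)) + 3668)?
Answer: -2836/3115 ≈ -0.91043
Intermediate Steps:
((-2074 - 1*2016) - 1582)/((964 - 1*(-1598)) + 3668) = ((-2074 - 2016) - 1582)/((964 + 1598) + 3668) = (-4090 - 1582)/(2562 + 3668) = -5672/6230 = -5672*1/6230 = -2836/3115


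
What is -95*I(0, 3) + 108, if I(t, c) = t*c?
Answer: 108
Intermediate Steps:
I(t, c) = c*t
-95*I(0, 3) + 108 = -285*0 + 108 = -95*0 + 108 = 0 + 108 = 108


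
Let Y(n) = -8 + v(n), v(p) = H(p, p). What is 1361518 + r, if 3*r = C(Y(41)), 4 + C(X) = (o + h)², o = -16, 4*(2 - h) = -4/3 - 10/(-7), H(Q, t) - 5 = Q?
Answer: 7205493121/5292 ≈ 1.3616e+6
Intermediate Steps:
H(Q, t) = 5 + Q
v(p) = 5 + p
h = 83/42 (h = 2 - (-4/3 - 10/(-7))/4 = 2 - (-4*⅓ - 10*(-⅐))/4 = 2 - (-4/3 + 10/7)/4 = 2 - ¼*2/21 = 2 - 1/42 = 83/42 ≈ 1.9762)
Y(n) = -3 + n (Y(n) = -8 + (5 + n) = -3 + n)
C(X) = 339865/1764 (C(X) = -4 + (-16 + 83/42)² = -4 + (-589/42)² = -4 + 346921/1764 = 339865/1764)
r = 339865/5292 (r = (⅓)*(339865/1764) = 339865/5292 ≈ 64.222)
1361518 + r = 1361518 + 339865/5292 = 7205493121/5292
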